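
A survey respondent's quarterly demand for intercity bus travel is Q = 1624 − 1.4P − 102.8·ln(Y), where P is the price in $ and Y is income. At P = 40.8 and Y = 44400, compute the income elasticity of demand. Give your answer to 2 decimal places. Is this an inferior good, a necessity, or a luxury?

-0.22 (inferior good)

At P = 40.8, Y = 44400: Q = 466.818.
Holding P constant, ∂Q/∂Y = -102.8/Y = -0.00231532.
η_Y = (∂Q/∂Y)·(Y/Q) = -0.00231532 × (44400/466.818) = -0.22.
Since η < 0, this is an inferior good.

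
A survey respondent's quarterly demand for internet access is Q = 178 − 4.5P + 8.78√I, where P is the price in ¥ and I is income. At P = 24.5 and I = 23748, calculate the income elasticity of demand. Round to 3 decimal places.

At P = 24.5, I = 23748: Q = 1420.782.
Holding P constant, ∂Q/∂I = 8.78/(2√I) = 0.0284873.
η_I = (∂Q/∂I)·(I/Q) = 0.0284873 × (23748/1420.782) = 0.476.

0.476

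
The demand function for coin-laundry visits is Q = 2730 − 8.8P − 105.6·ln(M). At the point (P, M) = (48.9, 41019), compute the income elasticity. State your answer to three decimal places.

-0.090

At P = 48.9, M = 41019: Q = 1178.019.
Holding P constant, ∂Q/∂M = -105.6/M = -0.00257442.
η_M = (∂Q/∂M)·(M/Q) = -0.00257442 × (41019/1178.019) = -0.090.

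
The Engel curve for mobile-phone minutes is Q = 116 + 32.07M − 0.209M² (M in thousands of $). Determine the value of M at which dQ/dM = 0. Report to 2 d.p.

dQ/dM = 32.07 − 0.418M.
The good is inferior where dQ/dM < 0. Setting dQ/dM = 0 gives M = 32.07 / 0.418 = 76.72.

76.72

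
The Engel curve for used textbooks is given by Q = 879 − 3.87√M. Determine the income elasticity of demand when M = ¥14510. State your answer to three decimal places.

At M = 14510: Q = 412.830.
dQ/dM = -3.87/(2√M) = -0.0160638 at this income.
η = (dQ/dM)·(M/Q) = -0.0160638 × (14510/412.830) = -0.565.

-0.565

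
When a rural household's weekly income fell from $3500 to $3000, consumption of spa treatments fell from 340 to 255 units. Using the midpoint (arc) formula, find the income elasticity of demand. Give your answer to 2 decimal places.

1.86

ΔQ = 255 − 340 = -85; midpoint Q̄ = (340 + 255)/2 = 297.5.
ΔI = 3000 − 3500 = -500; midpoint Ī = (3500 + 3000)/2 = 3250.
η = (ΔQ/Q̄) ÷ (ΔI/Ī) = (-85/297.5) ÷ (-500/3250) = 1.86.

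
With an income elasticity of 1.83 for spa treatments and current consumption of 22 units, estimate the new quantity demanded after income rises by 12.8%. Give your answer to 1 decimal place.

%ΔQ ≈ η × %ΔI = 1.83 × 12.8% = 23.424%.
New Q ≈ 22 × (1 + 0.23424) = 27.2.

27.2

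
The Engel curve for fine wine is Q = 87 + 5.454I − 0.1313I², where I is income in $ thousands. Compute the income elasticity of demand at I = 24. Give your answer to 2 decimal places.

-0.14

At I = 24: Q = 142.2672.
dQ/dI = 5.454 − 0.2626I = -0.84840.
η = (dQ/dI)·(I/Q) = -0.84840 × (24/142.2672) = -0.14.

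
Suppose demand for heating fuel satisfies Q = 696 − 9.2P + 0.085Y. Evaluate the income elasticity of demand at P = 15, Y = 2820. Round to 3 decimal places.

At P = 15, Y = 2820: Q = 797.700.
Holding P constant, ∂Q/∂Y = 0.085.
η_Y = (∂Q/∂Y)·(Y/Q) = 0.085 × (2820/797.700) = 0.300.

0.300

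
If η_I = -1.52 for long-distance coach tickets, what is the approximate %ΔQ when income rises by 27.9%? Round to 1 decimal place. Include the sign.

-42.4%

%ΔQ ≈ η × %ΔI = -1.52 × 27.9% = -42.4%.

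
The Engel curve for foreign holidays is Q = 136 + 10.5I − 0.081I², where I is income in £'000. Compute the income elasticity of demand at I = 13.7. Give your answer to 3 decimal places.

At I = 13.7: Q = 264.6471.
dQ/dI = 10.5 − 0.162I = 8.28060.
η = (dQ/dI)·(I/Q) = 8.28060 × (13.7/264.6471) = 0.429.

0.429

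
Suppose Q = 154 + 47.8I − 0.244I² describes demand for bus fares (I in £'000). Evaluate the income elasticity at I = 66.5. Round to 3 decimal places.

0.453

At I = 66.5: Q = 2253.6710.
dQ/dI = 47.8 − 0.488I = 15.34800.
η = (dQ/dI)·(I/Q) = 15.34800 × (66.5/2253.6710) = 0.453.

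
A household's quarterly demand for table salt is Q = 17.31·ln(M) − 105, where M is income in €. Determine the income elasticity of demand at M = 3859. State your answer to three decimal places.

0.456

At M = 3859: Q = 37.949.
dQ/dM = 17.31/M = 0.00448562 at this income.
η = (dQ/dM)·(M/Q) = 0.00448562 × (3859/37.949) = 0.456.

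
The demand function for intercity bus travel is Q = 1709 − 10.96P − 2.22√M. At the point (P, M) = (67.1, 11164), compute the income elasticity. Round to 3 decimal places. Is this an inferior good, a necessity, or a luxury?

-0.159 (inferior good)

At P = 67.1, M = 11164: Q = 739.019.
Holding P constant, ∂Q/∂M = -2.22/(2√M) = -0.0105054.
η_M = (∂Q/∂M)·(M/Q) = -0.0105054 × (11164/739.019) = -0.159.
Since η < 0, this is an inferior good.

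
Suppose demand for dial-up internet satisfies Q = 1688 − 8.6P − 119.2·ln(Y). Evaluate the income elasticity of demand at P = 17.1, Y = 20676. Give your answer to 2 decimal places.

At P = 17.1, Y = 20676: Q = 356.482.
Holding P constant, ∂Q/∂Y = -119.2/Y = -0.00576514.
η_Y = (∂Q/∂Y)·(Y/Q) = -0.00576514 × (20676/356.482) = -0.33.

-0.33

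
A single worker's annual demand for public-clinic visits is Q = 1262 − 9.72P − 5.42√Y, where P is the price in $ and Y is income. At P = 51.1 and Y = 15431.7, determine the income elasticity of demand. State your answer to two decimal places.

-3.66

At P = 51.1, Y = 15431.7: Q = 92.012.
Holding P constant, ∂Q/∂Y = -5.42/(2√Y) = -0.0218154.
η_Y = (∂Q/∂Y)·(Y/Q) = -0.0218154 × (15431.7/92.012) = -3.66.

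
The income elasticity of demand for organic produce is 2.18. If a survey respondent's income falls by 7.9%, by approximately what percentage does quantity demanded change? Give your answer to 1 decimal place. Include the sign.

-17.2%

%ΔQ ≈ η × %ΔI = 2.18 × (-7.9%) = -17.2%.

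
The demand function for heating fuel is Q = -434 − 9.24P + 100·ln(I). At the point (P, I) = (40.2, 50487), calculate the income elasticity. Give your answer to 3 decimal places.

At P = 40.2, I = 50487: Q = 277.499.
Holding P constant, ∂Q/∂I = 100/I = 0.00198071.
η_I = (∂Q/∂I)·(I/Q) = 0.00198071 × (50487/277.499) = 0.360.

0.360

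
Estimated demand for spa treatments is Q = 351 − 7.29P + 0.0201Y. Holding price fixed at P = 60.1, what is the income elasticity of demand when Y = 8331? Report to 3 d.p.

2.085

At P = 60.1, Y = 8331: Q = 80.324.
Holding P constant, ∂Q/∂Y = 0.0201.
η_Y = (∂Q/∂Y)·(Y/Q) = 0.0201 × (8331/80.324) = 2.085.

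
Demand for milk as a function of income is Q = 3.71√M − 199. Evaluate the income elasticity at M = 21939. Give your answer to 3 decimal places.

At M = 21939: Q = 350.519.
dQ/dM = 3.71/(2√M) = 0.0125238 at this income.
η = (dQ/dM)·(M/Q) = 0.0125238 × (21939/350.519) = 0.784.

0.784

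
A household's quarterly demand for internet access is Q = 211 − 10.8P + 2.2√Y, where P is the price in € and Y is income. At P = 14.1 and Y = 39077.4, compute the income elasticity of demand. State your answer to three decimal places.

At P = 14.1, Y = 39077.4: Q = 493.616.
Holding P constant, ∂Q/∂Y = 2.2/(2√Y) = 0.00556455.
η_Y = (∂Q/∂Y)·(Y/Q) = 0.00556455 × (39077.4/493.616) = 0.441.

0.441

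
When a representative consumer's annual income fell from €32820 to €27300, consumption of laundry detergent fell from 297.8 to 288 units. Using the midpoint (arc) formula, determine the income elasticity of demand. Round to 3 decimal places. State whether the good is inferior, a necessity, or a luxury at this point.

ΔQ = 288 − 297.8 = -9.8; midpoint Q̄ = (297.8 + 288)/2 = 292.9.
ΔI = 27300 − 32820 = -5520; midpoint Ī = (32820 + 27300)/2 = 30060.
η = (ΔQ/Q̄) ÷ (ΔI/Ī) = (-9.8/292.9) ÷ (-5520/30060) = 0.182.
0 < η < 1 ⇒ necessity.

0.182 (necessity)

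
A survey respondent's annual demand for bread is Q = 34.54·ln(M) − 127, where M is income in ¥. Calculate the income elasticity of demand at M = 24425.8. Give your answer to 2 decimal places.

At M = 24425.8: Q = 221.971.
dQ/dM = 34.54/M = 0.00141408 at this income.
η = (dQ/dM)·(M/Q) = 0.00141408 × (24425.8/221.971) = 0.16.

0.16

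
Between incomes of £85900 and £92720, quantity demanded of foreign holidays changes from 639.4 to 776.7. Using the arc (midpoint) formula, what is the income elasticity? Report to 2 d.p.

2.54

ΔQ = 776.7 − 639.4 = 137.3; midpoint Q̄ = (639.4 + 776.7)/2 = 708.05.
ΔI = 92720 − 85900 = 6820; midpoint Ī = (85900 + 92720)/2 = 89310.
η = (ΔQ/Q̄) ÷ (ΔI/Ī) = (137.3/708.05) ÷ (6820/89310) = 2.54.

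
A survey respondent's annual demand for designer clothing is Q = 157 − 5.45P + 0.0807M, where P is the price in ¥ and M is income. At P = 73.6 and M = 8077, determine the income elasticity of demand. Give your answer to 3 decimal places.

At P = 73.6, M = 8077: Q = 407.694.
Holding P constant, ∂Q/∂M = 0.0807.
η_M = (∂Q/∂M)·(M/Q) = 0.0807 × (8077/407.694) = 1.599.

1.599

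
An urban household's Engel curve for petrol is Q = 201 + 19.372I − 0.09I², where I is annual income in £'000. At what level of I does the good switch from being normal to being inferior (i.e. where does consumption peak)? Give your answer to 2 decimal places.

dQ/dI = 19.372 − 0.18I.
The good is inferior where dQ/dI < 0. Setting dQ/dI = 0 gives I = 19.372 / 0.18 = 107.62.

107.62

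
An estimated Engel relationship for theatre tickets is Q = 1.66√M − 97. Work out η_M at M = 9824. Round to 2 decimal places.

At M = 9824: Q = 67.533.
dQ/dM = 1.66/(2√M) = 0.00837402 at this income.
η = (dQ/dM)·(M/Q) = 0.00837402 × (9824/67.533) = 1.22.

1.22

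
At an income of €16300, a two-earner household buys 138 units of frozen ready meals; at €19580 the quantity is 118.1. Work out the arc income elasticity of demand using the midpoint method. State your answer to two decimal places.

-0.85

ΔQ = 118.1 − 138 = -19.9; midpoint Q̄ = (138 + 118.1)/2 = 128.05.
ΔI = 19580 − 16300 = 3280; midpoint Ī = (16300 + 19580)/2 = 17940.
η = (ΔQ/Q̄) ÷ (ΔI/Ī) = (-19.9/128.05) ÷ (3280/17940) = -0.85.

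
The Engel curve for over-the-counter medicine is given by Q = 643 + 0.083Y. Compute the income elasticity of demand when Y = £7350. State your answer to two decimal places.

0.49

At Y = 7350: Q = 1253.050.
dQ/dY = 0.083.
η = (dQ/dY)·(Y/Q) = 0.083 × (7350/1253.050) = 0.49.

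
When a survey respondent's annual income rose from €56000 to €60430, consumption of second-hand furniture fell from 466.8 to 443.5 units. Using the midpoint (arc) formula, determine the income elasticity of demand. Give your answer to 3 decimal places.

ΔQ = 443.5 − 466.8 = -23.3; midpoint Q̄ = (466.8 + 443.5)/2 = 455.15.
ΔI = 60430 − 56000 = 4430; midpoint Ī = (56000 + 60430)/2 = 58215.
η = (ΔQ/Q̄) ÷ (ΔI/Ī) = (-23.3/455.15) ÷ (4430/58215) = -0.673.

-0.673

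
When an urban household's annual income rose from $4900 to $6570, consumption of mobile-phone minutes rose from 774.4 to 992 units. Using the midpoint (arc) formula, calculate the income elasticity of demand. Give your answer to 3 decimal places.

0.846

ΔQ = 992 − 774.4 = 217.6; midpoint Q̄ = (774.4 + 992)/2 = 883.2.
ΔI = 6570 − 4900 = 1670; midpoint Ī = (4900 + 6570)/2 = 5735.
η = (ΔQ/Q̄) ÷ (ΔI/Ī) = (217.6/883.2) ÷ (1670/5735) = 0.846.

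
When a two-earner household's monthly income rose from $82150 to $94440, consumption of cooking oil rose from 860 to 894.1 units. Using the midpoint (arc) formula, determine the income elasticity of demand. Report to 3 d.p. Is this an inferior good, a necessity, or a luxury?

0.279 (necessity)

ΔQ = 894.1 − 860 = 34.1; midpoint Q̄ = (860 + 894.1)/2 = 877.05.
ΔI = 94440 − 82150 = 12290; midpoint Ī = (82150 + 94440)/2 = 88295.
η = (ΔQ/Q̄) ÷ (ΔI/Ī) = (34.1/877.05) ÷ (12290/88295) = 0.279.
0 < η < 1 ⇒ necessity.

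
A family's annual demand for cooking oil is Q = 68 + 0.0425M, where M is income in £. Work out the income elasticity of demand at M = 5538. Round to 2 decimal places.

At M = 5538: Q = 303.365.
dQ/dM = 0.0425.
η = (dQ/dM)·(M/Q) = 0.0425 × (5538/303.365) = 0.78.

0.78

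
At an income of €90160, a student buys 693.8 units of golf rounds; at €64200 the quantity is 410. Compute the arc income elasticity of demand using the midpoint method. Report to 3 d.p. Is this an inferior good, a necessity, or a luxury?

ΔQ = 410 − 693.8 = -283.8; midpoint Q̄ = (693.8 + 410)/2 = 551.9.
ΔI = 64200 − 90160 = -25960; midpoint Ī = (90160 + 64200)/2 = 77180.
η = (ΔQ/Q̄) ÷ (ΔI/Ī) = (-283.8/551.9) ÷ (-25960/77180) = 1.529.
η > 1 ⇒ luxury.

1.529 (luxury)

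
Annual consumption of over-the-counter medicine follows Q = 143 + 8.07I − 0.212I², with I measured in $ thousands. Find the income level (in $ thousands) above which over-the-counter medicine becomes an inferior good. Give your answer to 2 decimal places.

dQ/dI = 8.07 − 0.424I.
The good is inferior where dQ/dI < 0. Setting dQ/dI = 0 gives I = 8.07 / 0.424 = 19.03.

19.03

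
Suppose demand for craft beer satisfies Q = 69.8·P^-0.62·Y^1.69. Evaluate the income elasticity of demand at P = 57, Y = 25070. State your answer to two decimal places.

For a multiplicative demand Q = A·P^α·Y^β, the income elasticity is β everywhere.
Here β = 1.69, so η = 1.69.

1.69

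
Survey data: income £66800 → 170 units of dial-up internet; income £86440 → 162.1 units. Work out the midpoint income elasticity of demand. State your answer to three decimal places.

ΔQ = 162.1 − 170 = -7.9; midpoint Q̄ = (170 + 162.1)/2 = 166.05.
ΔI = 86440 − 66800 = 19640; midpoint Ī = (66800 + 86440)/2 = 76620.
η = (ΔQ/Q̄) ÷ (ΔI/Ī) = (-7.9/166.05) ÷ (19640/76620) = -0.186.

-0.186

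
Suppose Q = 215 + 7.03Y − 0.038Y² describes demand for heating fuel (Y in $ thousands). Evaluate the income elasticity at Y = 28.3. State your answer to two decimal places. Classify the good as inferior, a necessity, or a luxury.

0.36 (necessity)

At Y = 28.3: Q = 383.5152.
dQ/dY = 7.03 − 0.076Y = 4.87920.
η = (dQ/dY)·(Y/Q) = 4.87920 × (28.3/383.5152) = 0.36.
0 < η < 1 ⇒ necessity.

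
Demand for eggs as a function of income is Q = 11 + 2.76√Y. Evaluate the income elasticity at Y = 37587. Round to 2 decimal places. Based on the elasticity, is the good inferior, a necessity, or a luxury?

0.49 (necessity)

At Y = 37587: Q = 546.091.
dQ/dY = 2.76/(2√Y) = 0.00711804 at this income.
η = (dQ/dY)·(Y/Q) = 0.00711804 × (37587/546.091) = 0.49.
Since 0 < η < 1, the good is a necessity.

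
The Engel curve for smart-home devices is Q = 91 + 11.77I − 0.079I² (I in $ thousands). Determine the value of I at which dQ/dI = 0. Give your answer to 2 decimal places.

74.49

dQ/dI = 11.77 − 0.158I.
The good is inferior where dQ/dI < 0. Setting dQ/dI = 0 gives I = 11.77 / 0.158 = 74.49.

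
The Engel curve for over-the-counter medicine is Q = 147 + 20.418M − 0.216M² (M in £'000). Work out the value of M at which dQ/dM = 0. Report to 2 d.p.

dQ/dM = 20.418 − 0.432M.
The good is inferior where dQ/dM < 0. Setting dQ/dM = 0 gives M = 20.418 / 0.432 = 47.26.

47.26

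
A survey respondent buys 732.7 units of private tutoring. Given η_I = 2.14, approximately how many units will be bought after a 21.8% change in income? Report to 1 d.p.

1074.5

%ΔQ ≈ η × %ΔI = 2.14 × 21.8% = 46.652%.
New Q ≈ 732.7 × (1 + 0.46652) = 1074.5.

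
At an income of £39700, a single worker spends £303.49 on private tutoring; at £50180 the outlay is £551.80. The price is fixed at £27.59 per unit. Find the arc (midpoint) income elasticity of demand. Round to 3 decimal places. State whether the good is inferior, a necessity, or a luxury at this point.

With a constant price, Q₁ = 303.49/27.59 = 11.000 and Q₂ = 551.80/27.59 = 20.000 (equivalently, work directly with expenditure since P cancels).
Midpoint %ΔQ = (551.80 − 303.49)/427.65 = 0.58065; midpoint %ΔI = (50180 − 39700)/44940 = 0.23320.
η = 0.58065 / 0.23320 = 2.490.
η > 1 ⇒ luxury.

2.490 (luxury)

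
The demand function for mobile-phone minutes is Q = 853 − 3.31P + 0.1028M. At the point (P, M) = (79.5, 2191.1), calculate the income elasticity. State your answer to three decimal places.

0.276

At P = 79.5, M = 2191.1: Q = 815.100.
Holding P constant, ∂Q/∂M = 0.1028.
η_M = (∂Q/∂M)·(M/Q) = 0.1028 × (2191.1/815.100) = 0.276.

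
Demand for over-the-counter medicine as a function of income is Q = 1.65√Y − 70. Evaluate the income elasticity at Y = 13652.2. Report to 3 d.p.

0.785

At Y = 13652.2: Q = 122.790.
dQ/dY = 1.65/(2√Y) = 0.00706078 at this income.
η = (dQ/dY)·(Y/Q) = 0.00706078 × (13652.2/122.790) = 0.785.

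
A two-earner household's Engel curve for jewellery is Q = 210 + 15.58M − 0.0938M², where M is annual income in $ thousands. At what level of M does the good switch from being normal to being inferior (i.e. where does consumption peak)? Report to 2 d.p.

83.05

dQ/dM = 15.58 − 0.1876M.
The good is inferior where dQ/dM < 0. Setting dQ/dM = 0 gives M = 15.58 / 0.1876 = 83.05.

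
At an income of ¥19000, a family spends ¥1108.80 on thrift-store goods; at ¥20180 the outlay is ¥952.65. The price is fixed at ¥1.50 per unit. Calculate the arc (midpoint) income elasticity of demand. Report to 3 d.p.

With a constant price, Q₁ = 1108.80/1.50 = 739.200 and Q₂ = 952.65/1.50 = 635.100 (equivalently, work directly with expenditure since P cancels).
Midpoint %ΔQ = (952.65 − 1108.80)/1030.72 = -0.15150; midpoint %ΔI = (20180 − 19000)/19590 = 0.06023.
η = -0.15150 / 0.06023 = -2.515.

-2.515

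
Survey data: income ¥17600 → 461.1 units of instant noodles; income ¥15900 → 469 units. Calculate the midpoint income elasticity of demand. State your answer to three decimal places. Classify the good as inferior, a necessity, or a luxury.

ΔQ = 469 − 461.1 = 7.9; midpoint Q̄ = (461.1 + 469)/2 = 465.05.
ΔI = 15900 − 17600 = -1700; midpoint Ī = (17600 + 15900)/2 = 16750.
η = (ΔQ/Q̄) ÷ (ΔI/Ī) = (7.9/465.05) ÷ (-1700/16750) = -0.167.
η < 0 ⇒ inferior good.

-0.167 (inferior good)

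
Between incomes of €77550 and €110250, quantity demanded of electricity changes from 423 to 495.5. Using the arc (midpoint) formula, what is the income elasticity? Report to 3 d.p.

0.453

ΔQ = 495.5 − 423 = 72.5; midpoint Q̄ = (423 + 495.5)/2 = 459.25.
ΔI = 110250 − 77550 = 32700; midpoint Ī = (77550 + 110250)/2 = 93900.
η = (ΔQ/Q̄) ÷ (ΔI/Ī) = (72.5/459.25) ÷ (32700/93900) = 0.453.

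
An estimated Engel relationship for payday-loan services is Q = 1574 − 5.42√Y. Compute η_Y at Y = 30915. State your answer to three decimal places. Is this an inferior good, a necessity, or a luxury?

-0.767 (inferior good)

At Y = 30915: Q = 621.020.
dQ/dY = -5.42/(2√Y) = -0.0154129 at this income.
η = (dQ/dY)·(Y/Q) = -0.0154129 × (30915/621.020) = -0.767.
Since η < 0, the good is an inferior good.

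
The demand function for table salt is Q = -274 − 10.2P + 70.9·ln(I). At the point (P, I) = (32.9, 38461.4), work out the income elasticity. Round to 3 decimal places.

At P = 32.9, I = 38461.4: Q = 138.940.
Holding P constant, ∂Q/∂I = 70.9/I = 0.00184341.
η_I = (∂Q/∂I)·(I/Q) = 0.00184341 × (38461.4/138.940) = 0.510.

0.510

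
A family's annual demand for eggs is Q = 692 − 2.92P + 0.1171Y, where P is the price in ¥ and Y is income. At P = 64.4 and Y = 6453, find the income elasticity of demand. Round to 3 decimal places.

At P = 64.4, Y = 6453: Q = 1259.598.
Holding P constant, ∂Q/∂Y = 0.1171.
η_Y = (∂Q/∂Y)·(Y/Q) = 0.1171 × (6453/1259.598) = 0.600.

0.600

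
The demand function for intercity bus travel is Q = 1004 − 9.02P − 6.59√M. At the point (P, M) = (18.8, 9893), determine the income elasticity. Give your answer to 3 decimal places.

-1.831

At P = 18.8, M = 9893: Q = 178.959.
Holding P constant, ∂Q/∂M = -6.59/(2√M) = -0.0331277.
η_M = (∂Q/∂M)·(M/Q) = -0.0331277 × (9893/178.959) = -1.831.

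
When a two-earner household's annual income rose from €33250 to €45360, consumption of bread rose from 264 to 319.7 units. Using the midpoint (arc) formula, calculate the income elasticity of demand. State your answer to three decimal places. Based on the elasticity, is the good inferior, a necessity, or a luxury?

ΔQ = 319.7 − 264 = 55.7; midpoint Q̄ = (264 + 319.7)/2 = 291.85.
ΔI = 45360 − 33250 = 12110; midpoint Ī = (33250 + 45360)/2 = 39305.
η = (ΔQ/Q̄) ÷ (ΔI/Ī) = (55.7/291.85) ÷ (12110/39305) = 0.619.
0 < η < 1 ⇒ necessity.

0.619 (necessity)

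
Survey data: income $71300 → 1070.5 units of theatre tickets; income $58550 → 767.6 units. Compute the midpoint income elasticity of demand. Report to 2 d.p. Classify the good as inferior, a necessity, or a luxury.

ΔQ = 767.6 − 1070.5 = -302.9; midpoint Q̄ = (1070.5 + 767.6)/2 = 919.05.
ΔI = 58550 − 71300 = -12750; midpoint Ī = (71300 + 58550)/2 = 64925.
η = (ΔQ/Q̄) ÷ (ΔI/Ī) = (-302.9/919.05) ÷ (-12750/64925) = 1.68.
η > 1 ⇒ luxury.

1.68 (luxury)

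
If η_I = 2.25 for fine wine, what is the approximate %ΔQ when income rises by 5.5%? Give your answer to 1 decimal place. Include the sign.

12.4%

%ΔQ ≈ η × %ΔI = 2.25 × 5.5% = 12.4%.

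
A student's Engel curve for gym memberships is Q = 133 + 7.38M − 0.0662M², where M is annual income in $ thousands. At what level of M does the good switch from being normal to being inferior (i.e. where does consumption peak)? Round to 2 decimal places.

dQ/dM = 7.38 − 0.1324M.
The good is inferior where dQ/dM < 0. Setting dQ/dM = 0 gives M = 7.38 / 0.1324 = 55.74.

55.74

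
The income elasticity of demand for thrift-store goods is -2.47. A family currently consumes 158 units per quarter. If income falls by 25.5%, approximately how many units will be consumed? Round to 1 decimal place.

%ΔQ ≈ η × %ΔI = -2.47 × (-25.5%) = 62.985%.
New Q ≈ 158 × (1 + 0.62985) = 257.5.

257.5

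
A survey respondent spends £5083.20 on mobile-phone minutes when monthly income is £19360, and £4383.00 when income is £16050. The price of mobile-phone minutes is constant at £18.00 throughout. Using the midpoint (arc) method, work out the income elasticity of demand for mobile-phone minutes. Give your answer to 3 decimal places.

0.791

With a constant price, Q₁ = 5083.20/18.00 = 282.400 and Q₂ = 4383.00/18.00 = 243.500 (equivalently, work directly with expenditure since P cancels).
Midpoint %ΔQ = (4383.00 − 5083.20)/4733.10 = -0.14794; midpoint %ΔI = (16050 − 19360)/17705 = -0.18695.
η = -0.14794 / -0.18695 = 0.791.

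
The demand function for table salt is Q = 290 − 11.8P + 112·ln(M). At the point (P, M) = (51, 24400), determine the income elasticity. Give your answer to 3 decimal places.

0.137

At P = 51, M = 24400: Q = 819.662.
Holding P constant, ∂Q/∂M = 112/M = 0.00459016.
η_M = (∂Q/∂M)·(M/Q) = 0.00459016 × (24400/819.662) = 0.137.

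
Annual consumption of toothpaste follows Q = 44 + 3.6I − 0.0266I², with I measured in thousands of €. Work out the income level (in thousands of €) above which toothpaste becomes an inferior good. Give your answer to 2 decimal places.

dQ/dI = 3.6 − 0.0532I.
The good is inferior where dQ/dI < 0. Setting dQ/dI = 0 gives I = 3.6 / 0.0532 = 67.67.

67.67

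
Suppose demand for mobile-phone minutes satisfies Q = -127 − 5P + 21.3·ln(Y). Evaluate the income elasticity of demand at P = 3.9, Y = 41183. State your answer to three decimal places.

0.267

At P = 3.9, Y = 41183: Q = 79.829.
Holding P constant, ∂Q/∂Y = 21.3/Y = 0.000517204.
η_Y = (∂Q/∂Y)·(Y/Q) = 0.000517204 × (41183/79.829) = 0.267.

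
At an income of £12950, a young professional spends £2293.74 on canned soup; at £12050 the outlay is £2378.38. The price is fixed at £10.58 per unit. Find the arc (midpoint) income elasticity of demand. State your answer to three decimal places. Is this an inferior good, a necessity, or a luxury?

-0.503 (inferior good)

With a constant price, Q₁ = 2293.74/10.58 = 216.800 and Q₂ = 2378.38/10.58 = 224.800 (equivalently, work directly with expenditure since P cancels).
Midpoint %ΔQ = (2378.38 − 2293.74)/2336.06 = 0.03623; midpoint %ΔI = (12050 − 12950)/12500 = -0.07200.
η = 0.03623 / -0.07200 = -0.503.
η < 0 ⇒ inferior good.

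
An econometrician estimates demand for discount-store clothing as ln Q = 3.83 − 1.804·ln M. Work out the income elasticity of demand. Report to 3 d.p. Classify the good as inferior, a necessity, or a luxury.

-1.804 (inferior good)

In a log-linear demand, the coefficient on ln M is the income elasticity.
So η = -1.804.
η < 0 ⇒ inferior good.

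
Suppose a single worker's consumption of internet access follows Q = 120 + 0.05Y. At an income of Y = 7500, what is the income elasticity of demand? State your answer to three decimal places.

At Y = 7500: Q = 495.000.
dQ/dY = 0.05.
η = (dQ/dY)·(Y/Q) = 0.05 × (7500/495.000) = 0.758.

0.758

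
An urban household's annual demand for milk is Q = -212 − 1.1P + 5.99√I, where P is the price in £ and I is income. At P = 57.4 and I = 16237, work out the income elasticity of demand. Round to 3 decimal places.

0.782

At P = 57.4, I = 16237: Q = 488.133.
Holding P constant, ∂Q/∂I = 5.99/(2√I) = 0.0235041.
η_I = (∂Q/∂I)·(I/Q) = 0.0235041 × (16237/488.133) = 0.782.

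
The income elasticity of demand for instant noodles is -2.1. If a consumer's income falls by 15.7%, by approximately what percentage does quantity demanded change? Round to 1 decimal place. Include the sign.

%ΔQ ≈ η × %ΔI = -2.1 × (-15.7%) = 33.0%.

33.0%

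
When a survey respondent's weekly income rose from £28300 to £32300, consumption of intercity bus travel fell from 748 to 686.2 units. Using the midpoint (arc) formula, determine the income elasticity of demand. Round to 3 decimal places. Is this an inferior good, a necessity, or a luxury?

-0.653 (inferior good)

ΔQ = 686.2 − 748 = -61.8; midpoint Q̄ = (748 + 686.2)/2 = 717.1.
ΔI = 32300 − 28300 = 4000; midpoint Ī = (28300 + 32300)/2 = 30300.
η = (ΔQ/Q̄) ÷ (ΔI/Ī) = (-61.8/717.1) ÷ (4000/30300) = -0.653.
η < 0 ⇒ inferior good.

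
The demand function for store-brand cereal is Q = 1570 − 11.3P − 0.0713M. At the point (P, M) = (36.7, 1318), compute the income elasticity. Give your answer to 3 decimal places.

At P = 36.7, M = 1318: Q = 1061.317.
Holding P constant, ∂Q/∂M = −0.0713.
η_M = (∂Q/∂M)·(M/Q) = -0.0713 × (1318/1061.317) = -0.089.

-0.089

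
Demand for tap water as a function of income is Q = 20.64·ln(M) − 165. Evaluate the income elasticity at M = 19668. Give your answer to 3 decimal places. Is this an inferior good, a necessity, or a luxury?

0.528 (necessity)

At M = 19668: Q = 39.062.
dQ/dM = 20.64/M = 0.00104942 at this income.
η = (dQ/dM)·(M/Q) = 0.00104942 × (19668/39.062) = 0.528.
Since 0 < η < 1, the good is a necessity.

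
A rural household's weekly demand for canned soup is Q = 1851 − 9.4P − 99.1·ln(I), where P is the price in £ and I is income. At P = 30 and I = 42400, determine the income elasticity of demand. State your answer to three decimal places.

-0.193

At P = 30, I = 42400: Q = 513.099.
Holding P constant, ∂Q/∂I = -99.1/I = -0.00233726.
η_I = (∂Q/∂I)·(I/Q) = -0.00233726 × (42400/513.099) = -0.193.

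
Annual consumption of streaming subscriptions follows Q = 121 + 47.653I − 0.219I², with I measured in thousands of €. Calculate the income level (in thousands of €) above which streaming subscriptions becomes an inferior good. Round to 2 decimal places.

108.80

dQ/dI = 47.653 − 0.438I.
The good is inferior where dQ/dI < 0. Setting dQ/dI = 0 gives I = 47.653 / 0.438 = 108.80.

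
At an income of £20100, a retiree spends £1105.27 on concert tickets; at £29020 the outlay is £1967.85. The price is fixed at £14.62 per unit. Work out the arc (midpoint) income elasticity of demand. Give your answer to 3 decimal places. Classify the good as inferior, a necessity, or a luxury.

1.546 (luxury)

With a constant price, Q₁ = 1105.27/14.62 = 75.600 and Q₂ = 1967.85/14.62 = 134.600 (equivalently, work directly with expenditure since P cancels).
Midpoint %ΔQ = (1967.85 − 1105.27)/1536.56 = 0.56137; midpoint %ΔI = (29020 − 20100)/24560 = 0.36319.
η = 0.56137 / 0.36319 = 1.546.
η > 1 ⇒ luxury.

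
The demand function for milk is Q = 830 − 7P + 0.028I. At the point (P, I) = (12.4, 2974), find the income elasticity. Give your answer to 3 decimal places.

At P = 12.4, I = 2974: Q = 826.472.
Holding P constant, ∂Q/∂I = 0.028.
η_I = (∂Q/∂I)·(I/Q) = 0.028 × (2974/826.472) = 0.101.

0.101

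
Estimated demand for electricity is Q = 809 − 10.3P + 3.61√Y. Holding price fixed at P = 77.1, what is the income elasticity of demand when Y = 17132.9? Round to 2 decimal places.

0.48

At P = 77.1, Y = 17132.9: Q = 487.393.
Holding P constant, ∂Q/∂Y = 3.61/(2√Y) = 0.0137899.
η_Y = (∂Q/∂Y)·(Y/Q) = 0.0137899 × (17132.9/487.393) = 0.48.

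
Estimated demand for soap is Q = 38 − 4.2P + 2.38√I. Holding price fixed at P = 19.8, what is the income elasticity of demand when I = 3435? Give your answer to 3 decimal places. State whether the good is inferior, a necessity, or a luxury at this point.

At P = 19.8, I = 3435: Q = 94.329.
Holding P constant, ∂Q/∂I = 2.38/(2√I) = 0.0203041.
η_I = (∂Q/∂I)·(I/Q) = 0.0203041 × (3435/94.329) = 0.739.
Since 0 < η < 1, this is a necessity.

0.739 (necessity)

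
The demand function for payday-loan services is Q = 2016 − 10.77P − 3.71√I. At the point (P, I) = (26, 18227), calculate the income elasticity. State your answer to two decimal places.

At P = 26, I = 18227: Q = 1235.103.
Holding P constant, ∂Q/∂I = -3.71/(2√I) = -0.01374.
η_I = (∂Q/∂I)·(I/Q) = -0.01374 × (18227/1235.103) = -0.20.

-0.20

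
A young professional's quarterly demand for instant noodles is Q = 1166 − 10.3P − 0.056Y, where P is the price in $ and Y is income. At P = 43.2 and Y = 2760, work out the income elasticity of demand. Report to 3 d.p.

At P = 43.2, Y = 2760: Q = 566.480.
Holding P constant, ∂Q/∂Y = −0.056.
η_Y = (∂Q/∂Y)·(Y/Q) = -0.056 × (2760/566.480) = -0.273.

-0.273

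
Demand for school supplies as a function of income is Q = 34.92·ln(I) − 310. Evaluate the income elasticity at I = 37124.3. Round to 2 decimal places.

At I = 37124.3: Q = 57.429.
dQ/dI = 34.92/I = 0.000940624 at this income.
η = (dQ/dI)·(I/Q) = 0.000940624 × (37124.3/57.429) = 0.61.

0.61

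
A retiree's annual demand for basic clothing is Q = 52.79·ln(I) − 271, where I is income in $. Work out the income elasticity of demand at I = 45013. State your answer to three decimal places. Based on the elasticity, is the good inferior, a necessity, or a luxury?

0.179 (necessity)

At I = 45013: Q = 294.629.
dQ/dI = 52.79/I = 0.00117277 at this income.
η = (dQ/dI)·(I/Q) = 0.00117277 × (45013/294.629) = 0.179.
Since 0 < η < 1, the good is a necessity.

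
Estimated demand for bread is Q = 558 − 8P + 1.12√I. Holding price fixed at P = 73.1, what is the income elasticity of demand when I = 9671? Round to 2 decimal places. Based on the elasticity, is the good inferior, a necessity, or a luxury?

0.66 (necessity)

At P = 73.1, I = 9671: Q = 83.342.
Holding P constant, ∂Q/∂I = 1.12/(2√I) = 0.00569446.
η_I = (∂Q/∂I)·(I/Q) = 0.00569446 × (9671/83.342) = 0.66.
Since 0 < η < 1, this is a necessity.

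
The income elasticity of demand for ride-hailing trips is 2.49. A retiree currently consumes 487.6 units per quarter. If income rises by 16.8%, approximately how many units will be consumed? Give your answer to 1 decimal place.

691.6

%ΔQ ≈ η × %ΔI = 2.49 × 16.8% = 41.832%.
New Q ≈ 487.6 × (1 + 0.41832) = 691.6.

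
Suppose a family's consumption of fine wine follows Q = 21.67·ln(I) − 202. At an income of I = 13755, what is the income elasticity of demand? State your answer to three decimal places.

4.819

At I = 13755: Q = 4.497.
dQ/dI = 21.67/I = 0.00157543 at this income.
η = (dQ/dI)·(I/Q) = 0.00157543 × (13755/4.497) = 4.819.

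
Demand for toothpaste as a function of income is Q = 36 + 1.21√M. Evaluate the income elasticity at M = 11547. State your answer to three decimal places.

At M = 11547: Q = 166.023.
dQ/dM = 1.21/(2√M) = 0.00563016 at this income.
η = (dQ/dM)·(M/Q) = 0.00563016 × (11547/166.023) = 0.392.

0.392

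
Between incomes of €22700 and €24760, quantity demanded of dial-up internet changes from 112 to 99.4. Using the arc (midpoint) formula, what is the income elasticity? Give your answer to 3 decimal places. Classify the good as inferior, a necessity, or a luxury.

ΔQ = 99.4 − 112 = -12.6; midpoint Q̄ = (112 + 99.4)/2 = 105.7.
ΔI = 24760 − 22700 = 2060; midpoint Ī = (22700 + 24760)/2 = 23730.
η = (ΔQ/Q̄) ÷ (ΔI/Ī) = (-12.6/105.7) ÷ (2060/23730) = -1.373.
η < 0 ⇒ inferior good.

-1.373 (inferior good)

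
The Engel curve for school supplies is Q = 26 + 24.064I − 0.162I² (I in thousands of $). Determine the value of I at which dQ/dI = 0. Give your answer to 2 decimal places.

74.27

dQ/dI = 24.064 − 0.324I.
The good is inferior where dQ/dI < 0. Setting dQ/dI = 0 gives I = 24.064 / 0.324 = 74.27.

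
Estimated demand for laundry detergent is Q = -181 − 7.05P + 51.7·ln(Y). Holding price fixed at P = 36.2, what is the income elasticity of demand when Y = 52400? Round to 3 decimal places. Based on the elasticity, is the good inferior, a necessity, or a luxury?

At P = 36.2, Y = 52400: Q = 125.596.
Holding P constant, ∂Q/∂Y = 51.7/Y = 0.000986641.
η_Y = (∂Q/∂Y)·(Y/Q) = 0.000986641 × (52400/125.596) = 0.412.
Since 0 < η < 1, this is a necessity.

0.412 (necessity)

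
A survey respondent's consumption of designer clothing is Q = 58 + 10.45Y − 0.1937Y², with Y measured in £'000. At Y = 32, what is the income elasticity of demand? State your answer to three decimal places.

-0.321

At Y = 32: Q = 194.0512.
dQ/dY = 10.45 − 0.3874Y = -1.94680.
η = (dQ/dY)·(Y/Q) = -1.94680 × (32/194.0512) = -0.321.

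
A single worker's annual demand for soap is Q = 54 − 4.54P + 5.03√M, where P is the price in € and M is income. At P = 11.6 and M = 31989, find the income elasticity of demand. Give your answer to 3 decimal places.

At P = 11.6, M = 31989: Q = 900.975.
Holding P constant, ∂Q/∂M = 5.03/(2√M) = 0.0140617.
η_M = (∂Q/∂M)·(M/Q) = 0.0140617 × (31989/900.975) = 0.499.

0.499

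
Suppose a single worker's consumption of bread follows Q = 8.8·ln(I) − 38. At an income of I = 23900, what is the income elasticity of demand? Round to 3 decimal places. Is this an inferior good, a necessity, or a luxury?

0.174 (necessity)

At I = 23900: Q = 50.718.
dQ/dI = 8.8/I = 0.000368201 at this income.
η = (dQ/dI)·(I/Q) = 0.000368201 × (23900/50.718) = 0.174.
Since 0 < η < 1, the good is a necessity.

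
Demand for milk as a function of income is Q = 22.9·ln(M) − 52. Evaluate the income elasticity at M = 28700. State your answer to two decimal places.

0.13

At M = 28700: Q = 183.061.
dQ/dM = 22.9/M = 0.000797909 at this income.
η = (dQ/dM)·(M/Q) = 0.000797909 × (28700/183.061) = 0.13.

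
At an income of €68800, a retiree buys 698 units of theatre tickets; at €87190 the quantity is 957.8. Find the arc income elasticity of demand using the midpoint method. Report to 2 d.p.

1.33

ΔQ = 957.8 − 698 = 259.8; midpoint Q̄ = (698 + 957.8)/2 = 827.9.
ΔI = 87190 − 68800 = 18390; midpoint Ī = (68800 + 87190)/2 = 77995.
η = (ΔQ/Q̄) ÷ (ΔI/Ī) = (259.8/827.9) ÷ (18390/77995) = 1.33.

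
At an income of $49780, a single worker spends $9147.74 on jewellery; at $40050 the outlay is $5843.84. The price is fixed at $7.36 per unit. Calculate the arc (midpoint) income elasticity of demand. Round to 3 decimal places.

2.035

With a constant price, Q₁ = 9147.74/7.36 = 1242.899 and Q₂ = 5843.84/7.36 = 794.000 (equivalently, work directly with expenditure since P cancels).
Midpoint %ΔQ = (5843.84 − 9147.74)/7495.79 = -0.44077; midpoint %ΔI = (40050 − 49780)/44915 = -0.21663.
η = -0.44077 / -0.21663 = 2.035.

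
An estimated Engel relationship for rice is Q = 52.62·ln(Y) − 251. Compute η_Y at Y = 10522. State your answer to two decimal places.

At Y = 10522: Q = 236.326.
dQ/dY = 52.62/Y = 0.00500095 at this income.
η = (dQ/dY)·(Y/Q) = 0.00500095 × (10522/236.326) = 0.22.

0.22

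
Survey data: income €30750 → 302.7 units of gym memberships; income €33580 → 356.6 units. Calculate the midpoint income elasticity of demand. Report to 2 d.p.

1.86

ΔQ = 356.6 − 302.7 = 53.9; midpoint Q̄ = (302.7 + 356.6)/2 = 329.65.
ΔI = 33580 − 30750 = 2830; midpoint Ī = (30750 + 33580)/2 = 32165.
η = (ΔQ/Q̄) ÷ (ΔI/Ī) = (53.9/329.65) ÷ (2830/32165) = 1.86.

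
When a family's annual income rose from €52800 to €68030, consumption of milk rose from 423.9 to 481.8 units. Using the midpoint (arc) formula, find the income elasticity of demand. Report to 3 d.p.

ΔQ = 481.8 − 423.9 = 57.9; midpoint Q̄ = (423.9 + 481.8)/2 = 452.85.
ΔI = 68030 − 52800 = 15230; midpoint Ī = (52800 + 68030)/2 = 60415.
η = (ΔQ/Q̄) ÷ (ΔI/Ī) = (57.9/452.85) ÷ (15230/60415) = 0.507.

0.507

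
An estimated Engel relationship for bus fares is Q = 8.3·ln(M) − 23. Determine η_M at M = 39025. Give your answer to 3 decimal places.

0.128

At M = 39025: Q = 64.747.
dQ/dM = 8.3/M = 0.000212684 at this income.
η = (dQ/dM)·(M/Q) = 0.000212684 × (39025/64.747) = 0.128.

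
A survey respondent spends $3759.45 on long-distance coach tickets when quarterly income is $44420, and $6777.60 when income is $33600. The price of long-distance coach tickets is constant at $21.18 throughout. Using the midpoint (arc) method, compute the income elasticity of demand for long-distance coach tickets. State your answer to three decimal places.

-2.065

With a constant price, Q₁ = 3759.45/21.18 = 177.500 and Q₂ = 6777.60/21.18 = 320.000 (equivalently, work directly with expenditure since P cancels).
Midpoint %ΔQ = (6777.60 − 3759.45)/5268.53 = 0.57286; midpoint %ΔI = (33600 − 44420)/39010 = -0.27736.
η = 0.57286 / -0.27736 = -2.065.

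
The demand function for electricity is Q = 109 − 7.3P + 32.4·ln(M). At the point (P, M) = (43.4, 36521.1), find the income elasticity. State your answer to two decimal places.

At P = 43.4, M = 36521.1: Q = 132.563.
Holding P constant, ∂Q/∂M = 32.4/M = 0.000887158.
η_M = (∂Q/∂M)·(M/Q) = 0.000887158 × (36521.1/132.563) = 0.24.

0.24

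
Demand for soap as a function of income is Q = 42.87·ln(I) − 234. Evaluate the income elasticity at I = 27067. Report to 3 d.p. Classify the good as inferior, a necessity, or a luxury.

0.211 (necessity)

At I = 27067: Q = 203.534.
dQ/dI = 42.87/I = 0.00158385 at this income.
η = (dQ/dI)·(I/Q) = 0.00158385 × (27067/203.534) = 0.211.
Since 0 < η < 1, the good is a necessity.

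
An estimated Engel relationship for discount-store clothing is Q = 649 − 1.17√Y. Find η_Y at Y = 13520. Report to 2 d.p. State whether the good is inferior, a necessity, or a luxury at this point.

At Y = 13520: Q = 512.958.
dQ/dY = -1.17/(2√Y) = -0.00503115 at this income.
η = (dQ/dY)·(Y/Q) = -0.00503115 × (13520/512.958) = -0.13.
Since η < 0, the good is an inferior good.

-0.13 (inferior good)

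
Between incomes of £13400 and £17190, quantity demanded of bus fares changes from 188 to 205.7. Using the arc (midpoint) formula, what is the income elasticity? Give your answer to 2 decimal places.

0.36

ΔQ = 205.7 − 188 = 17.7; midpoint Q̄ = (188 + 205.7)/2 = 196.85.
ΔI = 17190 − 13400 = 3790; midpoint Ī = (13400 + 17190)/2 = 15295.
η = (ΔQ/Q̄) ÷ (ΔI/Ī) = (17.7/196.85) ÷ (3790/15295) = 0.36.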